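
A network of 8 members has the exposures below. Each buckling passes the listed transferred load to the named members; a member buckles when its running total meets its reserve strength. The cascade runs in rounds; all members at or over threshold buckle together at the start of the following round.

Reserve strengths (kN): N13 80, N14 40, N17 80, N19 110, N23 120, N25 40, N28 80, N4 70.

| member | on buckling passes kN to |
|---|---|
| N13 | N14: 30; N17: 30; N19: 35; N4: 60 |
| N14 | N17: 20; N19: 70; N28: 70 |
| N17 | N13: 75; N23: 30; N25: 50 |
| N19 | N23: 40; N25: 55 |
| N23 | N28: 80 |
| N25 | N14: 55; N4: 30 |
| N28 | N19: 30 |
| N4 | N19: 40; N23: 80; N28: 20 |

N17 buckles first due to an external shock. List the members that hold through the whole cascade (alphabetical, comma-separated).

Round 1 — N17 buckles (initial).
  N13: +75 → 75 < 80
  N23: +30 → 30 < 120
  N25: +50 → 50 ≥ 40
Round 2 — N25 buckles.
  N14: +55 → 55 ≥ 40
  N4: +30 → 30 < 70
Round 3 — N14 buckles.
  N19: +70 → 70 < 110
  N28: +70 → 70 < 80
No further bucklings.

N13, N19, N23, N28, N4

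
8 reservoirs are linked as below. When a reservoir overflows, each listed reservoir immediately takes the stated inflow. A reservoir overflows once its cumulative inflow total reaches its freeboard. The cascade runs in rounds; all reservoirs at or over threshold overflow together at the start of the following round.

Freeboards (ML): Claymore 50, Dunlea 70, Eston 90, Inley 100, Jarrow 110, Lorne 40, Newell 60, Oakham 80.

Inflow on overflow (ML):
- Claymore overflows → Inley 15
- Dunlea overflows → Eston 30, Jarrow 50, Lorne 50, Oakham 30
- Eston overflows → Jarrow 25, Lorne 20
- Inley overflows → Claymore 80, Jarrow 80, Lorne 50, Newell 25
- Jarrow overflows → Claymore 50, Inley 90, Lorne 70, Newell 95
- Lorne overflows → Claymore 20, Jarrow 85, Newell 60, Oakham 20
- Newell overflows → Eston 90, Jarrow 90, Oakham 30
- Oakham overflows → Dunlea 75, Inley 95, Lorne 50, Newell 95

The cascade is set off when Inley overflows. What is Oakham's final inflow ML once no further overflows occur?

50

Round 1 — Inley overflows (initial).
  Claymore: +80 → 80 ≥ 50
  Jarrow: +80 → 80 < 110
  Lorne: +50 → 50 ≥ 40
  Newell: +25 → 25 < 60
Round 2 — Claymore, Lorne overflow.
  Jarrow: +85 → 165 ≥ 110
  Newell: +60 → 85 ≥ 60
  Oakham: +20 → 20 < 80
Round 3 — Jarrow, Newell overflow.
  Eston: +90 → 90 ≥ 90
  Oakham: +30 → 50 < 80
Round 4 — Eston overflows.
No further overflows.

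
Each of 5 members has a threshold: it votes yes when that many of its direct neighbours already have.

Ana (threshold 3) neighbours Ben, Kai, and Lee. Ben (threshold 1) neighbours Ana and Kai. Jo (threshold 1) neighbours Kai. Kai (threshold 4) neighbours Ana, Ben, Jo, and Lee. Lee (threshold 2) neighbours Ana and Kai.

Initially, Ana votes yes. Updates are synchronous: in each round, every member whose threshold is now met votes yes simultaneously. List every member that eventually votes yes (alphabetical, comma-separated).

Round 1 — Ana votes yes (initial).
Round 2 — checking thresholds:
  Ben: 1 of 2 neighbours ≥ 1, votes yes.
  Kai: 1 of 4 neighbours < 4, below threshold.
  Lee: 1 of 2 neighbours < 2, below threshold.
Round 3 — no new yes votes; cascade stops.

Ana, Ben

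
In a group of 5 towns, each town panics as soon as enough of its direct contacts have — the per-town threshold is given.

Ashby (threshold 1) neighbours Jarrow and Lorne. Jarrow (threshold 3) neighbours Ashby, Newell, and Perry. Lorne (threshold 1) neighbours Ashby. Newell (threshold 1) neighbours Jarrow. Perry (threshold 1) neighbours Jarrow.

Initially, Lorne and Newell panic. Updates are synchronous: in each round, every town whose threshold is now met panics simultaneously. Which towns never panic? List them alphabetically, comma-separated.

Jarrow, Perry

Round 1 — Lorne, Newell panic (initial).
Round 2 — checking thresholds:
  Ashby: 1 of 2 neighbours ≥ 1, panics.
  Jarrow: 1 of 3 neighbours < 3, below threshold.
Round 3 — no new panics; cascade stops.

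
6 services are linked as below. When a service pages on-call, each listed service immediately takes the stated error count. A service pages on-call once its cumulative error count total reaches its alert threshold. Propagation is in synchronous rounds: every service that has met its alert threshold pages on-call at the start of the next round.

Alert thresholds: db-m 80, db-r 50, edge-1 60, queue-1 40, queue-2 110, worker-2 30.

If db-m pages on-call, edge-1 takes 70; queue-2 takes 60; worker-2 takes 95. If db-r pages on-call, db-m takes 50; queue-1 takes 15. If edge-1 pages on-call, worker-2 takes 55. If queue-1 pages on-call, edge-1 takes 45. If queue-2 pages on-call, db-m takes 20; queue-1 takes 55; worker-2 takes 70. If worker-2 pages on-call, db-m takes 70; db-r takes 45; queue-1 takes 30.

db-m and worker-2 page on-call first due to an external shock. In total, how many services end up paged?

3

Round 1 — db-m, worker-2 page on-call (initial).
  db-r: +45 → 45 < 50
  edge-1: +70 → 70 ≥ 60
  queue-1: +30 → 30 < 40
  queue-2: +60 → 60 < 110
Round 2 — edge-1 pages on-call.
No further pages.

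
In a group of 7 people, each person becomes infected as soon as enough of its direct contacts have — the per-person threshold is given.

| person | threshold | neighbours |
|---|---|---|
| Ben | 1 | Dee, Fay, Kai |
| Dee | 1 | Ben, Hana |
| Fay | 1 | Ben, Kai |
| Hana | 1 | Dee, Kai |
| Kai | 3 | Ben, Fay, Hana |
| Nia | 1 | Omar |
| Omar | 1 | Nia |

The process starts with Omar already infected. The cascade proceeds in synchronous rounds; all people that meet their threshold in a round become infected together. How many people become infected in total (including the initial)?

2

Round 1 — Omar becomes infected (initial).
Round 2 — checking thresholds:
  Nia: 1 of 1 neighbours ≥ 1, becomes infected.
Round 3 — no new infections; cascade stops.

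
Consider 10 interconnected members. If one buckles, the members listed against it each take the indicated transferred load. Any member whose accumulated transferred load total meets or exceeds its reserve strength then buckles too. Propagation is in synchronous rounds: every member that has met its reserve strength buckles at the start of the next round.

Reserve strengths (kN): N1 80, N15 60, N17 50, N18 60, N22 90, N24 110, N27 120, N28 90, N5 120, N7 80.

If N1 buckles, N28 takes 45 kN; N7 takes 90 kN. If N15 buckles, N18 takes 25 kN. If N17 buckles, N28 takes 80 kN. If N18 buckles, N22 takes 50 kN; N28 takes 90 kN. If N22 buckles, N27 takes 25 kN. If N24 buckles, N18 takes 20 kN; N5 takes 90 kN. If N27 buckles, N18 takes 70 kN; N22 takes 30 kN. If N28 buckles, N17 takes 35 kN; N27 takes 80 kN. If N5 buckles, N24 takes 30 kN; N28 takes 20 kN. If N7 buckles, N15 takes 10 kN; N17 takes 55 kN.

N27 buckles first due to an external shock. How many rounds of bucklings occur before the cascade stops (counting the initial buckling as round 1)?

Round 1 — N27 buckles (initial).
  N18: +70 → 70 ≥ 60
  N22: +30 → 30 < 90
Round 2 — N18 buckles.
  N22: +50 → 80 < 90
  N28: +90 → 90 ≥ 90
Round 3 — N28 buckles.
  N17: +35 → 35 < 50
No further bucklings.

3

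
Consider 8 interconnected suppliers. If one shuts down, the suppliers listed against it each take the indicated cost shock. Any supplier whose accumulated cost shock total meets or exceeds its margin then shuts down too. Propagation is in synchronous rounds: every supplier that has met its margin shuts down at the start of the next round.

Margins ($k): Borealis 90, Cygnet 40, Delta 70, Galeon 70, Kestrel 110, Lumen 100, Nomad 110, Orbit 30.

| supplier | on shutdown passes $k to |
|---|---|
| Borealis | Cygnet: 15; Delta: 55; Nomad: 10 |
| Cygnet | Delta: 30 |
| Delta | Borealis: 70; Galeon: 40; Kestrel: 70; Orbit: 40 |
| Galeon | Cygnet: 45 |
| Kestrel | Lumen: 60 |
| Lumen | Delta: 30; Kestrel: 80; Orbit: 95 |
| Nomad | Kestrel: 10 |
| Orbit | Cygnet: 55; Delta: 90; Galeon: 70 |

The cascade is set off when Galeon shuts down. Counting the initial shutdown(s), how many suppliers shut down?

Round 1 — Galeon shuts down (initial).
  Cygnet: +45 → 45 ≥ 40
Round 2 — Cygnet shuts down.
  Delta: +30 → 30 < 70
No further shutdowns.

2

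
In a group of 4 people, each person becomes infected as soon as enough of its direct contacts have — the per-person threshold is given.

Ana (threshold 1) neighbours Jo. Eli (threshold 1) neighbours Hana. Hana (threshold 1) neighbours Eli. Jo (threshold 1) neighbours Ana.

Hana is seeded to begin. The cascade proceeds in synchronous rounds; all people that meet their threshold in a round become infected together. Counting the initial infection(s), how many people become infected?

Round 1 — Hana becomes infected (initial).
Round 2 — checking thresholds:
  Eli: 1 of 1 neighbours ≥ 1, becomes infected.
Round 3 — no new infections; cascade stops.

2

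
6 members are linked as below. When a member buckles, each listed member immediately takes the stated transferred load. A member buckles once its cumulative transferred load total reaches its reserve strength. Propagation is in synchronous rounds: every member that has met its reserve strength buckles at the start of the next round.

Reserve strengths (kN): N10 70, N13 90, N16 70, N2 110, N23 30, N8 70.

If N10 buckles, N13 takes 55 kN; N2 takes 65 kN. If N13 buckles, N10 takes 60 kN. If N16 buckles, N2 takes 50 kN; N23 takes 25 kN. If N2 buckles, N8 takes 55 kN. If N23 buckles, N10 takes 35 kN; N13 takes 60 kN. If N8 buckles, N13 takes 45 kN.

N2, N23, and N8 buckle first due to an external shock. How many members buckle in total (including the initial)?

5

Round 1 — N2, N23, N8 buckle (initial).
  N10: +35 → 35 < 70
  N13: +60+45 → 105 ≥ 90
Round 2 — N13 buckles.
  N10: +60 → 95 ≥ 70
Round 3 — N10 buckles.
No further bucklings.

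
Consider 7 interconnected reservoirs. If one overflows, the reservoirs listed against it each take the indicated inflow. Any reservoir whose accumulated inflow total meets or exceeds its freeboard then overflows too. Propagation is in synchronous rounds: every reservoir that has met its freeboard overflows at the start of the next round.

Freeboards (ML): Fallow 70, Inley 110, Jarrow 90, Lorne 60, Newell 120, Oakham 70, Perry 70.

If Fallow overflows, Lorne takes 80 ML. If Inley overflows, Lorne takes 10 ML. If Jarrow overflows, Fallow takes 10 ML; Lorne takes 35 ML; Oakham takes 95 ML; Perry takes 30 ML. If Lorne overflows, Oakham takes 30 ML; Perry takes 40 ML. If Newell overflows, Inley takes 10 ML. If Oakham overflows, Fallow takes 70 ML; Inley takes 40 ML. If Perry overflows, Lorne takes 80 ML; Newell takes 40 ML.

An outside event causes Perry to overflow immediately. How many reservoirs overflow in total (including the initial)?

Round 1 — Perry overflows (initial).
  Lorne: +80 → 80 ≥ 60
  Newell: +40 → 40 < 120
Round 2 — Lorne overflows.
  Oakham: +30 → 30 < 70
No further overflows.

2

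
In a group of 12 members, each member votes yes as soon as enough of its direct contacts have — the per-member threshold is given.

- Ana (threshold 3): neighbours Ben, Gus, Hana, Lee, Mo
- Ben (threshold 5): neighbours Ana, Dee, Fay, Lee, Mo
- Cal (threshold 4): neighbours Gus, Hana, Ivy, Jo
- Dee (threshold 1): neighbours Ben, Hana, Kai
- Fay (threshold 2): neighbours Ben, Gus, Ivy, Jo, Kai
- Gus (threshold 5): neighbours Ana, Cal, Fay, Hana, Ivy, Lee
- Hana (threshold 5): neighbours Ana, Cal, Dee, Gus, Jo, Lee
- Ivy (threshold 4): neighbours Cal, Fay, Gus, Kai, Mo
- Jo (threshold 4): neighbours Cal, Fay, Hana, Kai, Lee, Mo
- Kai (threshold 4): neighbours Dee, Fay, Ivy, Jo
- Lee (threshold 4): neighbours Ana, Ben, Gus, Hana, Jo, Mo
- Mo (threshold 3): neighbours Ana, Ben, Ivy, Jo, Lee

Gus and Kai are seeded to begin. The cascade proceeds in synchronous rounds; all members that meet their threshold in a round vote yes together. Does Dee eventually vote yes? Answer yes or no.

Round 1 — Gus, Kai vote yes (initial).
Round 2 — checking thresholds:
  Ana: 1 of 5 neighbours < 3, below threshold.
  Cal: 1 of 4 neighbours < 4, below threshold.
  Dee: 1 of 3 neighbours ≥ 1, votes yes.
  Fay: 2 of 5 neighbours ≥ 2, votes yes.
  Hana: 1 of 6 neighbours < 5, below threshold.
  Ivy: 2 of 5 neighbours < 4, below threshold.
  Jo: 1 of 6 neighbours < 4, below threshold.
  Lee: 1 of 6 neighbours < 4, below threshold.
Round 3 — no new yes votes; cascade stops.

yes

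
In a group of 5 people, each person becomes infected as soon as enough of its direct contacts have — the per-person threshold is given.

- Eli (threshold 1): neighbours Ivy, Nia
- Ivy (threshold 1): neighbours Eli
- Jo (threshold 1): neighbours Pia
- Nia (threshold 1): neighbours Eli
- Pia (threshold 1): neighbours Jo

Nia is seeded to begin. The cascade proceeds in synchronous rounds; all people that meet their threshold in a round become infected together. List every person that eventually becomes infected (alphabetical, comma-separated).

Eli, Ivy, Nia

Round 1 — Nia becomes infected (initial).
Round 2 — checking thresholds:
  Eli: 1 of 2 neighbours ≥ 1, becomes infected.
Round 3 — checking thresholds:
  Ivy: 1 of 1 neighbours ≥ 1, becomes infected.
Round 4 — no new infections; cascade stops.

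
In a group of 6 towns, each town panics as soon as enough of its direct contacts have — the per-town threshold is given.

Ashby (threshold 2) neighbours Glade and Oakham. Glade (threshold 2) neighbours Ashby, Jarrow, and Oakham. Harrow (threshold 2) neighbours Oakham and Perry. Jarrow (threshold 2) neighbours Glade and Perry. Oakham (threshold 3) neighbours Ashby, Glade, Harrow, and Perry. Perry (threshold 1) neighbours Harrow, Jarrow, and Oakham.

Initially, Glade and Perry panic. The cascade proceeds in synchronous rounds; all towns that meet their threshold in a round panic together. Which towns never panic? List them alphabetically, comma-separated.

Round 1 — Glade, Perry panic (initial).
Round 2 — checking thresholds:
  Ashby: 1 of 2 neighbours < 2, not yet.
  Harrow: 1 of 2 neighbours < 2, not yet.
  Jarrow: 2 of 2 neighbours ≥ 2, panics.
  Oakham: 2 of 4 neighbours < 3, not yet.
Round 3 — no new panics; cascade stops.

Ashby, Harrow, Oakham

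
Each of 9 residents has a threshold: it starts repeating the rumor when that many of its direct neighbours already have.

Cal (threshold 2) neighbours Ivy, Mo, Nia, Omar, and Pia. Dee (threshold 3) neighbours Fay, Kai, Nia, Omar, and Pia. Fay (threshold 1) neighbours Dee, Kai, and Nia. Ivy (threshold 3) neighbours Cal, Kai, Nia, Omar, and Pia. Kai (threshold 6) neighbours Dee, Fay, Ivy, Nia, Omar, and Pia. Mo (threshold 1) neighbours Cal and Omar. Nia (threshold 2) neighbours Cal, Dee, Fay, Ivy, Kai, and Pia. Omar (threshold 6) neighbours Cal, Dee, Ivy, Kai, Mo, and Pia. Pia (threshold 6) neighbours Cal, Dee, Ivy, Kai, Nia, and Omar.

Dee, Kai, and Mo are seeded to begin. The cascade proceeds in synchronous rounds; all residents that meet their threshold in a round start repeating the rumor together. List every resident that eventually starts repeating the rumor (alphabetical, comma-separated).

Round 1 — Dee, Kai, Mo start repeating the rumor (initial).
Round 2 — checking thresholds:
  Cal: 1 of 5 neighbours < 2, below threshold.
  Fay: 2 of 3 neighbours ≥ 1, starts repeating the rumor.
  Ivy: 1 of 5 neighbours < 3, below threshold.
  Nia: 2 of 6 neighbours ≥ 2, starts repeating the rumor.
  Omar: 3 of 6 neighbours < 6, below threshold.
  Pia: 2 of 6 neighbours < 6, below threshold.
Round 3 — checking thresholds:
  Cal: 2 of 5 neighbours ≥ 2, starts repeating the rumor.
  Ivy: 2 of 5 neighbours < 3, below threshold.
  Omar: 3 of 6 neighbours < 6, below threshold.
  Pia: 3 of 6 neighbours < 6, below threshold.
Round 4 — checking thresholds:
  Ivy: 3 of 5 neighbours ≥ 3, starts repeating the rumor.
  Omar: 4 of 6 neighbours < 6, below threshold.
  Pia: 4 of 6 neighbours < 6, below threshold.
Round 5 — no new spreads; cascade stops.

Cal, Dee, Fay, Ivy, Kai, Mo, Nia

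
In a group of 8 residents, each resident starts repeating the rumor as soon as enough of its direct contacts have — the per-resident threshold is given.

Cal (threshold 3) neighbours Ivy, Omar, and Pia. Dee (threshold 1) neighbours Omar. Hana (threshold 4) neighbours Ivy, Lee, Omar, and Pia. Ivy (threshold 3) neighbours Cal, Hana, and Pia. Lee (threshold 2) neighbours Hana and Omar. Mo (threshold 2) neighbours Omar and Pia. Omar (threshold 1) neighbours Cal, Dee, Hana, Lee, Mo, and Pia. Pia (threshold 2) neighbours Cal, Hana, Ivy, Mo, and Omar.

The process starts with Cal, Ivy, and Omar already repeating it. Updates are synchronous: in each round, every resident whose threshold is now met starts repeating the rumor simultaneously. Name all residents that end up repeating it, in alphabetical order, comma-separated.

Cal, Dee, Ivy, Mo, Omar, Pia

Round 1 — Cal, Ivy, Omar start repeating the rumor (initial).
Round 2 — checking thresholds:
  Dee: 1 of 1 neighbours ≥ 1, starts repeating the rumor.
  Hana: 2 of 4 neighbours < 4, holds.
  Lee: 1 of 2 neighbours < 2, holds.
  Mo: 1 of 2 neighbours < 2, holds.
  Pia: 3 of 5 neighbours ≥ 2, starts repeating the rumor.
Round 3 — checking thresholds:
  Hana: 3 of 4 neighbours < 4, holds.
  Lee: 1 of 2 neighbours < 2, holds.
  Mo: 2 of 2 neighbours ≥ 2, starts repeating the rumor.
Round 4 — no new spreads; cascade stops.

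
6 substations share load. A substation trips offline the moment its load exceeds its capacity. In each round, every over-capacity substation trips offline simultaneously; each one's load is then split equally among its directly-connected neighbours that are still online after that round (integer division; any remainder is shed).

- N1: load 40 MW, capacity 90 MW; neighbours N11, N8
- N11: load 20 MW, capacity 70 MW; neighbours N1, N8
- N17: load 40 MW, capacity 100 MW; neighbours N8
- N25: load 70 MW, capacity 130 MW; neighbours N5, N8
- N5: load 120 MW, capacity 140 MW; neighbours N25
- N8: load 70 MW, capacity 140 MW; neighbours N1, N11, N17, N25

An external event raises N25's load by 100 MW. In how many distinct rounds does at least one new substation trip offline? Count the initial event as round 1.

Round 1 — N25 at 170 > 130. N25 trips offline.
  N25 sheds 170 MW to N5, N8: 85 each.
    N5: 120+85 = 205 > 140
    N8: 70+85 = 155 > 140
Round 2 — N5, N8 trip offline.
  N5 sheds 205 MW: no online neighbours, lost.
  N8 sheds 155 MW to N1, N11, N17: 51 each (2 lost).
    N1: 40+51 = 91 > 90
    N11: 20+51 = 71 > 70
    N17: 40+51 = 91 ≤ 100
Round 3 — N1, N11 trip offline.
  N1 sheds 91 MW: no online neighbours, lost.
  N11 sheds 71 MW: no online neighbours, lost.
No further trips.

3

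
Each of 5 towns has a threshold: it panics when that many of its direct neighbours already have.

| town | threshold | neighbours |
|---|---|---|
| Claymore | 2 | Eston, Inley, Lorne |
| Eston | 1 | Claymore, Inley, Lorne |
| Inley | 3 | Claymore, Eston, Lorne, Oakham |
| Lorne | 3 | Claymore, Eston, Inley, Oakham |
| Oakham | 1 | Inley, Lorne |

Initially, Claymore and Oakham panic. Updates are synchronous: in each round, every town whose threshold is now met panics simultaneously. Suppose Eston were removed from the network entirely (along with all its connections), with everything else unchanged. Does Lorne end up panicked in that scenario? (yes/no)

With Eston removed:
Round 1 — Claymore, Oakham panic (initial).
Round 2 — no new panics; cascade stops.

no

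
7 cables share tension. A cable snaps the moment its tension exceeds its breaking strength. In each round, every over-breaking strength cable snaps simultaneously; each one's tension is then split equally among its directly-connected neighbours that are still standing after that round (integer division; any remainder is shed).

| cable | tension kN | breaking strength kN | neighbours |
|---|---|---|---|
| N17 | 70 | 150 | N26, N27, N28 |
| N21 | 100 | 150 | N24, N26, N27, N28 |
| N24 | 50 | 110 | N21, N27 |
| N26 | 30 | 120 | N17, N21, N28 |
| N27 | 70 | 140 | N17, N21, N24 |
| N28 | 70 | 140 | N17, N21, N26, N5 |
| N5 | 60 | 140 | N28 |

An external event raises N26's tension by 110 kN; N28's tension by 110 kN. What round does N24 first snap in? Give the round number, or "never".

3

Round 1 — N26 at 140 > 120; N28 at 180 > 140. N26, N28 snap.
  N26 sheds 140 kN to N17, N21: 70 each.
    N17: 70+70 = 140 ≤ 150
    N21: 100+70 = 170 > 150
  N28 sheds 180 kN to N17, N21, N5: 60 each.
    N17: 140+60 = 200 > 150
    N21: 170+60 = 230 > 150
    N5: 60+60 = 120 ≤ 140
Round 2 — N17, N21 snap.
  N17 sheds 200 kN to N27: 200 each.
    N27: 70+200 = 270 > 140
  N21 sheds 230 kN to N24, N27: 115 each.
    N24: 50+115 = 165 > 110
    N27: 270+115 = 385 > 140
Round 3 — N24, N27 snap.
  N24 sheds 165 kN: no online neighbours, lost.
  N27 sheds 385 kN: no online neighbours, lost.
No further breaks.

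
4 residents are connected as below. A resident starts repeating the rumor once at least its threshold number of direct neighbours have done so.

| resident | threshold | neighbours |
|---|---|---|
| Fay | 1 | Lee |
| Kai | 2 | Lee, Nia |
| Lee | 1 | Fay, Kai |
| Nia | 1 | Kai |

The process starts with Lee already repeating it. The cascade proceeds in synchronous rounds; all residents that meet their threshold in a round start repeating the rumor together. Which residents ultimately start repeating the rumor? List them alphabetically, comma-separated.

Fay, Lee

Round 1 — Lee starts repeating the rumor (initial).
Round 2 — checking thresholds:
  Fay: 1 of 1 neighbours ≥ 1, starts repeating the rumor.
  Kai: 1 of 2 neighbours < 2, below threshold.
Round 3 — no new spreads; cascade stops.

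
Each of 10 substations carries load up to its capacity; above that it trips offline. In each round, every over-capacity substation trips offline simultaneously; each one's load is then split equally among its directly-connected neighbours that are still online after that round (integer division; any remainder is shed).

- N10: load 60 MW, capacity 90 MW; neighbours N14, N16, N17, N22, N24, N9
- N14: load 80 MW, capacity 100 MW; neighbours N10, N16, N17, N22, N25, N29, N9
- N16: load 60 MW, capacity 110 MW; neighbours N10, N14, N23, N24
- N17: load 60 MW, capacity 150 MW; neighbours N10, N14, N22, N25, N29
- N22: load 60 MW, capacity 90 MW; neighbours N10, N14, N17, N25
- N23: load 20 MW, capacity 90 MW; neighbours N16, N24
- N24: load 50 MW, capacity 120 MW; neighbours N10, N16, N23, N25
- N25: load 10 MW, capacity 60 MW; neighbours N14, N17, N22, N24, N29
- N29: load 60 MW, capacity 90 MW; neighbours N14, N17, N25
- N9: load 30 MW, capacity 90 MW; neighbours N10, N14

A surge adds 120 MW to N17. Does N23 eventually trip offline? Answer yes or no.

Round 1 — N17 at 180 > 150. N17 trips offline.
  N17 sheds 180 MW to N10, N14, N22, N25, N29: 36 each.
    N10: 60+36 = 96 > 90
    N14: 80+36 = 116 > 100
    N22: 60+36 = 96 > 90
    N25: 10+36 = 46 ≤ 60
    N29: 60+36 = 96 > 90
Round 2 — N10, N14, N22, N29 trip offline.
  N10 sheds 96 MW to N16, N24, N9: 32 each.
    N16: 60+32 = 92 ≤ 110
    N24: 50+32 = 82 ≤ 120
    N9: 30+32 = 62 ≤ 90
  N14 sheds 116 MW to N16, N25, N9: 38 each (2 lost).
    N16: 92+38 = 130 > 110
    N25: 46+38 = 84 > 60
    N9: 62+38 = 100 > 90
  N22 sheds 96 MW to N25: 96 each.
    N25: 84+96 = 180 > 60
  N29 sheds 96 MW to N25: 96 each.
    N25: 180+96 = 276 > 60
Round 3 — N16, N25, N9 trip offline.
  N16 sheds 130 MW to N23, N24: 65 each.
    N23: 20+65 = 85 ≤ 90
    N24: 82+65 = 147 > 120
  N25 sheds 276 MW to N24: 276 each.
    N24: 147+276 = 423 > 120
  N9 sheds 100 MW: no online neighbours, lost.
Round 4 — N24 trips offline.
  N24 sheds 423 MW to N23: 423 each.
    N23: 85+423 = 508 > 90
Round 5 — N23 trips offline.
  N23 sheds 508 MW: no online neighbours, lost.
No further trips.

yes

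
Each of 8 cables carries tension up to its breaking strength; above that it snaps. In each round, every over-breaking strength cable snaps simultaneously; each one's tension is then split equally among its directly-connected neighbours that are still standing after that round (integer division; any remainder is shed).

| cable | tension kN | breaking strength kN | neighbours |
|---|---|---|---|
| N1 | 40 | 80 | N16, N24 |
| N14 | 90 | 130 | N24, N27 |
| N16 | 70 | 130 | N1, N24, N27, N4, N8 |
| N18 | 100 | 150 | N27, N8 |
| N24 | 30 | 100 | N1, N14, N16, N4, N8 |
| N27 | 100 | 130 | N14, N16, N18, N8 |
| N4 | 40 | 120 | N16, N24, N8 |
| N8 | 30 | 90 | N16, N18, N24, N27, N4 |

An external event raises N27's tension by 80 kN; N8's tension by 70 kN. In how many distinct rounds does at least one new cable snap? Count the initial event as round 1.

Round 1 — N27 at 180 > 130; N8 at 100 > 90. N27, N8 snap.
  N27 sheds 180 kN to N14, N16, N18: 60 each.
    N14: 90+60 = 150 > 130
    N16: 70+60 = 130 ≤ 130
    N18: 100+60 = 160 > 150
  N8 sheds 100 kN to N16, N18, N24, N4: 25 each.
    N16: 130+25 = 155 > 130
    N18: 160+25 = 185 > 150
    N24: 30+25 = 55 ≤ 100
    N4: 40+25 = 65 ≤ 120
Round 2 — N14, N16, N18 snap.
  N14 sheds 150 kN to N24: 150 each.
    N24: 55+150 = 205 > 100
  N16 sheds 155 kN to N1, N24, N4: 51 each (2 lost).
    N1: 40+51 = 91 > 80
    N24: 205+51 = 256 > 100
    N4: 65+51 = 116 ≤ 120
  N18 sheds 185 kN: no online neighbours, lost.
Round 3 — N1, N24 snap.
  N1 sheds 91 kN: no online neighbours, lost.
  N24 sheds 256 kN to N4: 256 each.
    N4: 116+256 = 372 > 120
Round 4 — N4 snaps.
  N4 sheds 372 kN: no online neighbours, lost.
No further breaks.

4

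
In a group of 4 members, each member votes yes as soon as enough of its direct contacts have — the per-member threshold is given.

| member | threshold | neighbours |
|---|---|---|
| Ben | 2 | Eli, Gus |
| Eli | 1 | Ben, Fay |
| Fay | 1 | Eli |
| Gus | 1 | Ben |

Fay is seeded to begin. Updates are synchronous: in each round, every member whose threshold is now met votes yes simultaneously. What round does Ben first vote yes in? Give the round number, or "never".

Round 1 — Fay votes yes (initial).
Round 2 — checking thresholds:
  Eli: 1 of 2 neighbours ≥ 1, votes yes.
Round 3 — no new yes votes; cascade stops.

never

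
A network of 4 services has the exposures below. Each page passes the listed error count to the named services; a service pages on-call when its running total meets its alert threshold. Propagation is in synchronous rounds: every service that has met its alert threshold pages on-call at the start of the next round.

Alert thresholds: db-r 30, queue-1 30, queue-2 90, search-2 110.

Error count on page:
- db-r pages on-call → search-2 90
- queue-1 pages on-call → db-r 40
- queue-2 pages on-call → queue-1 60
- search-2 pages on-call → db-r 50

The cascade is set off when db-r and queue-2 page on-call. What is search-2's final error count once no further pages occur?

90

Round 1 — db-r, queue-2 page on-call (initial).
  queue-1: +60 → 60 ≥ 30
  search-2: +90 → 90 < 110
Round 2 — queue-1 pages on-call.
No further pages.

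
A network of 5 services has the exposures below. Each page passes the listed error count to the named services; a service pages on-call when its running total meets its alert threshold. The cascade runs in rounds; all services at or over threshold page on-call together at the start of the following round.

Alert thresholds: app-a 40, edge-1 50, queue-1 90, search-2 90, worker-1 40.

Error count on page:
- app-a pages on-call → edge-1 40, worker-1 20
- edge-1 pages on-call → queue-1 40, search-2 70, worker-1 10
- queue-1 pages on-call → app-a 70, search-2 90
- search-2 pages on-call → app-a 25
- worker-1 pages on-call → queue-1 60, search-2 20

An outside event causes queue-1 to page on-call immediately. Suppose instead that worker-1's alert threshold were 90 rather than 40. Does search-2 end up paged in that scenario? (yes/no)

With worker-1's alert threshold at 90:
Round 1 — queue-1 pages on-call (initial).
  app-a: +70 → 70 ≥ 40
  search-2: +90 → 90 ≥ 90
Round 2 — app-a, search-2 page on-call.
  edge-1: +40 → 40 < 50
  worker-1: +20 → 20 < 90
No further pages.

yes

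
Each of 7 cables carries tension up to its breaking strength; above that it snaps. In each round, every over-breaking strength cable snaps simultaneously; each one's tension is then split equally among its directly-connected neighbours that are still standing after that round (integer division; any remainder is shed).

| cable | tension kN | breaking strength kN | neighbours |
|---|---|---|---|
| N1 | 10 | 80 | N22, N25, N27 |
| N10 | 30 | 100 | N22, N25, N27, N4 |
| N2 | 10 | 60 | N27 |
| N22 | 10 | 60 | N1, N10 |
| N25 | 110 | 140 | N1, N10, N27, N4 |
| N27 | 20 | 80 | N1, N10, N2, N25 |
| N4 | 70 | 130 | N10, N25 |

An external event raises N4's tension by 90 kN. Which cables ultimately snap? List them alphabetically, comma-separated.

Round 1 — N4 at 160 > 130. N4 snaps.
  N4 sheds 160 kN to N10, N25: 80 each.
    N10: 30+80 = 110 > 100
    N25: 110+80 = 190 > 140
Round 2 — N10, N25 snap.
  N10 sheds 110 kN to N22, N27: 55 each.
    N22: 10+55 = 65 > 60
    N27: 20+55 = 75 ≤ 80
  N25 sheds 190 kN to N1, N27: 95 each.
    N1: 10+95 = 105 > 80
    N27: 75+95 = 170 > 80
Round 3 — N1, N22, N27 snap.
  N1 sheds 105 kN: no online neighbours, lost.
  N22 sheds 65 kN: no online neighbours, lost.
  N27 sheds 170 kN to N2: 170 each.
    N2: 10+170 = 180 > 60
Round 4 — N2 snaps.
  N2 sheds 180 kN: no online neighbours, lost.
No further breaks.

N1, N10, N2, N22, N25, N27, N4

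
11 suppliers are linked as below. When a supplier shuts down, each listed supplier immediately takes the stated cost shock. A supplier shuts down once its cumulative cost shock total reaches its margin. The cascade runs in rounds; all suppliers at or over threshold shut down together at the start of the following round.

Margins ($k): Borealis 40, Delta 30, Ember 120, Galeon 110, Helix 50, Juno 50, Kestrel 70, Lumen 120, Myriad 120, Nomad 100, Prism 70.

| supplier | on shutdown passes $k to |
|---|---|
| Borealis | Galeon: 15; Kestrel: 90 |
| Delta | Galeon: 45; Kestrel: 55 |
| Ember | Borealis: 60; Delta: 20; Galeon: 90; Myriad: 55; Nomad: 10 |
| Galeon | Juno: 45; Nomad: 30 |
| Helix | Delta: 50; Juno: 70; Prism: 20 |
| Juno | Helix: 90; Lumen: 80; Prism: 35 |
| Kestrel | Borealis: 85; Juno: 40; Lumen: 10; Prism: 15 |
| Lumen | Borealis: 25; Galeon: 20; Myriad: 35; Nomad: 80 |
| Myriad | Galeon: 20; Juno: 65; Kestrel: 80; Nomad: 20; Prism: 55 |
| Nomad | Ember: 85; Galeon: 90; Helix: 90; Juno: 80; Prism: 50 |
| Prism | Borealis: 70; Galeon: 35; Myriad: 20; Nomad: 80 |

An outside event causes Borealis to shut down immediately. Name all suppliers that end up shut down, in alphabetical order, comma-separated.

Round 1 — Borealis shuts down (initial).
  Galeon: +15 → 15 < 110
  Kestrel: +90 → 90 ≥ 70
Round 2 — Kestrel shuts down.
  Juno: +40 → 40 < 50
  Lumen: +10 → 10 < 120
  Prism: +15 → 15 < 70
No further shutdowns.

Borealis, Kestrel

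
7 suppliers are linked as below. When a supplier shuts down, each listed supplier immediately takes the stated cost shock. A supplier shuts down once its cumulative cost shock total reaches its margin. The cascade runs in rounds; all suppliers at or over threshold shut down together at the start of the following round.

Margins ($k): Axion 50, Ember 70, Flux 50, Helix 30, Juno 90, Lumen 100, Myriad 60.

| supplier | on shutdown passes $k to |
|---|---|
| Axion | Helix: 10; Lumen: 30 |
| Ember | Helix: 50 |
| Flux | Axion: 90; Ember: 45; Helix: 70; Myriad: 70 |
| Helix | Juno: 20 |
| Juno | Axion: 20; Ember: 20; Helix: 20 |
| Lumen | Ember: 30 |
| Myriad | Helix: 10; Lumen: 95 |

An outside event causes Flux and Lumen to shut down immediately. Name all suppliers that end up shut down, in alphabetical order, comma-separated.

Round 1 — Flux, Lumen shut down (initial).
  Axion: +90 → 90 ≥ 50
  Ember: +45+30 → 75 ≥ 70
  Helix: +70 → 70 ≥ 30
  Myriad: +70 → 70 ≥ 60
Round 2 — Axion, Ember, Helix, Myriad shut down.
  Juno: +20 → 20 < 90
No further shutdowns.

Axion, Ember, Flux, Helix, Lumen, Myriad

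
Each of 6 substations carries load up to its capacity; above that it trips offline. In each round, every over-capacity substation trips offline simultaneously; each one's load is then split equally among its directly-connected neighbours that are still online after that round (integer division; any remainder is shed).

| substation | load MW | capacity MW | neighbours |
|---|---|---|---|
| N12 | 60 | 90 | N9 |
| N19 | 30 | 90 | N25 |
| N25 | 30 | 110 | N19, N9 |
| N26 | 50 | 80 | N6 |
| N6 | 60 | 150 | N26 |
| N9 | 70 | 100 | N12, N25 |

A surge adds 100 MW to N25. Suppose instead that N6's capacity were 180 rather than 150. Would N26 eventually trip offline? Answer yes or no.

no

With N6's capacity at 180:
Round 1 — N25 at 130 > 110. N25 trips offline.
  N25 sheds 130 MW to N19, N9: 65 each.
    N19: 30+65 = 95 > 90
    N9: 70+65 = 135 > 100
Round 2 — N19, N9 trip offline.
  N19 sheds 95 MW: no online neighbours, lost.
  N9 sheds 135 MW to N12: 135 each.
    N12: 60+135 = 195 > 90
Round 3 — N12 trips offline.
  N12 sheds 195 MW: no online neighbours, lost.
No further trips.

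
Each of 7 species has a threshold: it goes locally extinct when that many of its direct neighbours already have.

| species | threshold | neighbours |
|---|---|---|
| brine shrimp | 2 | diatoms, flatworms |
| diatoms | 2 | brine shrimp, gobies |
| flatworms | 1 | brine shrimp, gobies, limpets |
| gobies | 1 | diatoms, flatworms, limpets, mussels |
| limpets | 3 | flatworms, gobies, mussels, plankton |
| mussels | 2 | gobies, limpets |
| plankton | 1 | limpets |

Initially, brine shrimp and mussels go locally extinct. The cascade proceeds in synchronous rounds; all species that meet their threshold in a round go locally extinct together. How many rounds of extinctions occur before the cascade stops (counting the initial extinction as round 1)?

Round 1 — brine shrimp, mussels go locally extinct (initial).
Round 2 — checking thresholds:
  diatoms: 1 of 2 neighbours < 2, holds.
  flatworms: 1 of 3 neighbours ≥ 1, goes locally extinct.
  gobies: 1 of 4 neighbours ≥ 1, goes locally extinct.
  limpets: 1 of 4 neighbours < 3, holds.
Round 3 — checking thresholds:
  diatoms: 2 of 2 neighbours ≥ 2, goes locally extinct.
  limpets: 3 of 4 neighbours ≥ 3, goes locally extinct.
Round 4 — checking thresholds:
  plankton: 1 of 1 neighbours ≥ 1, goes locally extinct.
Round 5 — no new extinctions; cascade stops.

4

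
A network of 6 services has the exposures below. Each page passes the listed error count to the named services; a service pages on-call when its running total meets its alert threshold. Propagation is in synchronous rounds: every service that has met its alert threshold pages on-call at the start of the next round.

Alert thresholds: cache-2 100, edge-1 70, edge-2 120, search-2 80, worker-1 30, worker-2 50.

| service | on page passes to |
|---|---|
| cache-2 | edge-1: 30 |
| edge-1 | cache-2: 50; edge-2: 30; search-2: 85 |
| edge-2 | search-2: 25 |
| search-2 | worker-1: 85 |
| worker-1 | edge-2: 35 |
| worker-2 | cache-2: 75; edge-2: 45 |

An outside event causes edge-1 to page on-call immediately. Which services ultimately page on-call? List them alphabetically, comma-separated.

edge-1, search-2, worker-1

Round 1 — edge-1 pages on-call (initial).
  cache-2: +50 → 50 < 100
  edge-2: +30 → 30 < 120
  search-2: +85 → 85 ≥ 80
Round 2 — search-2 pages on-call.
  worker-1: +85 → 85 ≥ 30
Round 3 — worker-1 pages on-call.
  edge-2: +35 → 65 < 120
No further pages.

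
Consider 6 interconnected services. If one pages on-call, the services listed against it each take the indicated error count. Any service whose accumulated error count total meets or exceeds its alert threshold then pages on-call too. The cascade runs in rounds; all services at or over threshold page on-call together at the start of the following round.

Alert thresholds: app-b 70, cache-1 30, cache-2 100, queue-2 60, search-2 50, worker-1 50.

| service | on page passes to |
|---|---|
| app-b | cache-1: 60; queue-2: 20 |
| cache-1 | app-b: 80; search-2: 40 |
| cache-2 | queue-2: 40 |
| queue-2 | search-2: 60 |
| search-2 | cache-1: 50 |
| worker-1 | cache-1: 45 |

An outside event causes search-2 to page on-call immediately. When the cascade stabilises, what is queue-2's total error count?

20

Round 1 — search-2 pages on-call (initial).
  cache-1: +50 → 50 ≥ 30
Round 2 — cache-1 pages on-call.
  app-b: +80 → 80 ≥ 70
Round 3 — app-b pages on-call.
  queue-2: +20 → 20 < 60
No further pages.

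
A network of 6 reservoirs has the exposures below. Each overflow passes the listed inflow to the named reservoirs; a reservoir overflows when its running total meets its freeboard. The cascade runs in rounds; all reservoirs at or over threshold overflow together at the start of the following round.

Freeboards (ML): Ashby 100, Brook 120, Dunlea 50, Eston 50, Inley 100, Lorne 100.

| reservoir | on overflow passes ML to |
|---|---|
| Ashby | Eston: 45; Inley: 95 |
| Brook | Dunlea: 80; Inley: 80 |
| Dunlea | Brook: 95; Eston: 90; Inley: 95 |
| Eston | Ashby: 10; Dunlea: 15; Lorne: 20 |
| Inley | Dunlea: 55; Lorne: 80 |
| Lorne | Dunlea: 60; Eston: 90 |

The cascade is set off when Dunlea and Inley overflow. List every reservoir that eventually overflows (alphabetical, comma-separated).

Round 1 — Dunlea, Inley overflow (initial).
  Brook: +95 → 95 < 120
  Eston: +90 → 90 ≥ 50
  Lorne: +80 → 80 < 100
Round 2 — Eston overflows.
  Ashby: +10 → 10 < 100
  Lorne: +20 → 100 ≥ 100
Round 3 — Lorne overflows.
No further overflows.

Dunlea, Eston, Inley, Lorne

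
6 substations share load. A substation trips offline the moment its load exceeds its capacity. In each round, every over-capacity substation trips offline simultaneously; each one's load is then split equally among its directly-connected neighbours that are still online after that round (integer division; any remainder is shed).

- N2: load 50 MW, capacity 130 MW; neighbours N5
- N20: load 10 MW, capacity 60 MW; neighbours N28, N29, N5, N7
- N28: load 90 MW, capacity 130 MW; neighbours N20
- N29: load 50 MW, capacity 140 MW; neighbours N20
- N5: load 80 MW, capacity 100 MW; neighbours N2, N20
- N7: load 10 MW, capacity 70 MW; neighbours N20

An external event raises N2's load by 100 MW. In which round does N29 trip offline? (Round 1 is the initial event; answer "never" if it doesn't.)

never

Round 1 — N2 at 150 > 130. N2 trips offline.
  N2 sheds 150 MW to N5: 150 each.
    N5: 80+150 = 230 > 100
Round 2 — N5 trips offline.
  N5 sheds 230 MW to N20: 230 each.
    N20: 10+230 = 240 > 60
Round 3 — N20 trips offline.
  N20 sheds 240 MW to N28, N29, N7: 80 each.
    N28: 90+80 = 170 > 130
    N29: 50+80 = 130 ≤ 140
    N7: 10+80 = 90 > 70
Round 4 — N28, N7 trip offline.
  N28 sheds 170 MW: no online neighbours, lost.
  N7 sheds 90 MW: no online neighbours, lost.
No further trips.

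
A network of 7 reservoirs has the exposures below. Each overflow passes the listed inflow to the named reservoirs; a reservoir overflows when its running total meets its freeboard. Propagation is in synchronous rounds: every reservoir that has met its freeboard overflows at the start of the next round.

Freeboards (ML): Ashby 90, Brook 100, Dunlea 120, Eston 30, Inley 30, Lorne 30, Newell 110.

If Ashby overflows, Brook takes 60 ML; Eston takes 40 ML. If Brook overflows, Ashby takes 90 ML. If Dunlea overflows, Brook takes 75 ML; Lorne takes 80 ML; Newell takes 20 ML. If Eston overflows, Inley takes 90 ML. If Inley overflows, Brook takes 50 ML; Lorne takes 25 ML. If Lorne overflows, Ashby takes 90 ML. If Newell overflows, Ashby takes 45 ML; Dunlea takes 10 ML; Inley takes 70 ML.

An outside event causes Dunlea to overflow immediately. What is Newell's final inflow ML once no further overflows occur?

20

Round 1 — Dunlea overflows (initial).
  Brook: +75 → 75 < 100
  Lorne: +80 → 80 ≥ 30
  Newell: +20 → 20 < 110
Round 2 — Lorne overflows.
  Ashby: +90 → 90 ≥ 90
Round 3 — Ashby overflows.
  Brook: +60 → 135 ≥ 100
  Eston: +40 → 40 ≥ 30
Round 4 — Brook, Eston overflow.
  Inley: +90 → 90 ≥ 30
Round 5 — Inley overflows.
No further overflows.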